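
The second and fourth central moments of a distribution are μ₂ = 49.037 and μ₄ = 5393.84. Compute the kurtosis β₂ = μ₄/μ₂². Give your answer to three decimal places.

μ₂² = 49.037² = 2404.62737
μ₄/μ₂² = 5393.84 / 2404.62737 = 2.24311
β₂ ≈ 2.243

2.243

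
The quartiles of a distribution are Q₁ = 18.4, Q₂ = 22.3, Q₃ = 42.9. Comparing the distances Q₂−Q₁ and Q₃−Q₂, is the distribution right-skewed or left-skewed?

right-skewed

Q₂ − Q₁ = 3.9;  Q₃ − Q₂ = 20.6
Q₃ − Q₂ > Q₂ − Q₁ ⇒ the upper half is more spread out ⇒ right-skewed.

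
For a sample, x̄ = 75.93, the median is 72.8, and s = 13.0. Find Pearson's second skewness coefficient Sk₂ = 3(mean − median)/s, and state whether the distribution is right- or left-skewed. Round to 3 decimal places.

0.722, right-skewed

Sk₂ = 3(75.93 − 72.8) / 13.0 = 3 × 3.1300 / 13.0
    = 9.3900 / 13.0 ≈ 0.722
Sk₂ > 0 ⇒ mean > median ⇒ right-skewed (positive skew).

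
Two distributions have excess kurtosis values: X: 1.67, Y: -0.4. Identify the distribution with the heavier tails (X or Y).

Higher excess kurtosis ⇒ heavier tails relative to the normal distribution.
1.67 vs -0.4: the larger is 1.67, so X has heavier tails. (X is leptokurtic — heavier-than-normal tails; the other is platykurtic.)

X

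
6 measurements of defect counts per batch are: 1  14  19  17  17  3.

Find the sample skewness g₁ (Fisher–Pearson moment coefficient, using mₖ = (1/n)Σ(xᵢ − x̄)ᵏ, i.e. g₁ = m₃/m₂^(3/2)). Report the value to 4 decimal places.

-0.6013

x̄ = (1 + 14 + 19 + 17 + 17 + 3) / 6 = 11.8333
deviations (xᵢ − x̄): -10.8333, 2.1667, 7.1667, 5.1667, 5.1667, -8.8333
Σ(xᵢ − x̄)² = 304.8333 ⇒ m₂ = 304.8333/6 = 50.80556
Σ(xᵢ − x̄)³ = -1306.5556 ⇒ m₃ = -1306.5556/6 = -217.75926
m₂^(3/2) = 50.80556^(1.5) = 362.13192
g₁ = m₃ / m₂^(3/2) = -217.75926 / 362.13192 ≈ -0.6013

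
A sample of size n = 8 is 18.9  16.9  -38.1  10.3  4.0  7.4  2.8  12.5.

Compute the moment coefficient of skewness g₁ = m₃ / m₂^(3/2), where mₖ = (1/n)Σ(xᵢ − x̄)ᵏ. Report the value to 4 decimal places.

-1.8277

x̄ = (18.9 + 16.9 - 38.1 + 10.3 + 4.0 + 7.4 + 2.8 + 12.5) / 8 = 4.3375
deviations (xᵢ − x̄): 14.5625, 12.5625, -42.4375, 5.9625, -0.3375, 3.0625, -1.5375, 8.1625
Σ(xᵢ − x̄)² = 2284.8588 ⇒ m₂ = 2284.8588/8 = 285.60734
Σ(xᵢ − x̄)³ = -70575.8020 ⇒ m₃ = -70575.8020/8 = -8821.97525
m₂^(3/2) = 285.60734^(1.5) = 4826.74166
g₁ = m₃ / m₂^(3/2) = -8821.97525 / 4826.74166 ≈ -1.8277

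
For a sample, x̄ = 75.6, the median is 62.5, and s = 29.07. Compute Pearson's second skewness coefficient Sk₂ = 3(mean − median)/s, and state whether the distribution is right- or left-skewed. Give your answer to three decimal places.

Sk₂ = 3(75.6 − 62.5) / 29.07 = 3 × 13.1000 / 29.07
    = 39.3000 / 29.07 ≈ 1.352
Sk₂ > 0 ⇒ mean > median ⇒ right-skewed (positive skew).

1.352, right-skewed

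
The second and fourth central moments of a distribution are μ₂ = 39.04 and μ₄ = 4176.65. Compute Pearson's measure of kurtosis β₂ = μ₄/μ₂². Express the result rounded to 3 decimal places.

μ₂² = 39.04² = 1524.12160
μ₄/μ₂² = 4176.65 / 1524.12160 = 2.74037
β₂ ≈ 2.740

2.740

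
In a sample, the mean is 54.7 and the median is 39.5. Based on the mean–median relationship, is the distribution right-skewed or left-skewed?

right-skewed

mean − median = 54.7 − 39.5 = 15.2
mean > median ⇒ the longer tail is on the right ⇒ right-skewed (positively skewed).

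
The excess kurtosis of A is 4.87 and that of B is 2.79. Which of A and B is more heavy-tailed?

Higher excess kurtosis ⇒ heavier tails relative to the normal distribution.
4.87 vs 2.79: the larger is 4.87, so A has heavier tails.

A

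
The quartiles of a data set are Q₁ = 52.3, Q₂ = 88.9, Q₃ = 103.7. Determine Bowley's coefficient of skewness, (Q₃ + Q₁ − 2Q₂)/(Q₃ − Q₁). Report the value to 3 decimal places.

-0.424

numerator: Q₃ + Q₁ − 2Q₂ = 103.7 + 52.3 − 2×88.9 = -21.8000
denominator: Q₃ − Q₁ = 103.7 − 52.3 = 51.4000
Bowley skewness = -21.8000 / 51.4000 ≈ -0.424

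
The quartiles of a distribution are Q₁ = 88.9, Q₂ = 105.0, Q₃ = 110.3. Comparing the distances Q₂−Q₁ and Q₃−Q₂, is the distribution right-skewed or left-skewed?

left-skewed

Q₂ − Q₁ = 16.1;  Q₃ − Q₂ = 5.3
Q₂ − Q₁ > Q₃ − Q₂ ⇒ the lower half is more spread out ⇒ left-skewed.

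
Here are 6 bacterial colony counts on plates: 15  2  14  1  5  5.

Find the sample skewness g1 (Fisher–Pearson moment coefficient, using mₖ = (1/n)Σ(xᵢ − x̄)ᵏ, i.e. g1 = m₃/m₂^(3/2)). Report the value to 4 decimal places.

0.4968

x̄ = (15 + 2 + 14 + 1 + 5 + 5) / 6 = 7.0000
deviations (xᵢ − x̄): 8.0000, -5.0000, 7.0000, -6.0000, -2.0000, -2.0000
Σ(xᵢ − x̄)² = 182.0000 ⇒ m₂ = 182.0000/6 = 30.33333
Σ(xᵢ − x̄)³ = 498.0000 ⇒ m₃ = 498.0000/6 = 83.00000
m₂^(3/2) = 30.33333^(1.5) = 167.06297
g1 = m₃ / m₂^(3/2) = 83.00000 / 167.06297 ≈ 0.4968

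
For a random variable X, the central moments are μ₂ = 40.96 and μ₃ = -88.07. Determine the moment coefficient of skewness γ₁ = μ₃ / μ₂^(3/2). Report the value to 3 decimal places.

-0.336

σ = √μ₂ = √40.96 = 6.40000
σ³ = μ₂^(3/2) = 262.14400
γ₁ = μ₃/σ³ = -88.07 / 262.14400 ≈ -0.336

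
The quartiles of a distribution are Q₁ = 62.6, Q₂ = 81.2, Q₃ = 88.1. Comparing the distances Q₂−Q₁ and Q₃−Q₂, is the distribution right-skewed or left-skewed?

left-skewed

Q₂ − Q₁ = 18.6;  Q₃ − Q₂ = 6.9
Q₂ − Q₁ > Q₃ − Q₂ ⇒ the lower half is more spread out ⇒ left-skewed.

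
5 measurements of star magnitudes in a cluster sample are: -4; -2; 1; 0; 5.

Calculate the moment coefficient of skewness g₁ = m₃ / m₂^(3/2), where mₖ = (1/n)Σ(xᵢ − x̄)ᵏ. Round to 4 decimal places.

x̄ = (-4 - 2 + 1 + 0 + 5) / 5 = 0.0000
deviations (xᵢ − x̄): -4.0000, -2.0000, 1.0000, 0.0000, 5.0000
Σ(xᵢ − x̄)² = 46.0000 ⇒ m₂ = 46.0000/5 = 9.20000
Σ(xᵢ − x̄)³ = 54.0000 ⇒ m₃ = 54.0000/5 = 10.80000
m₂^(3/2) = 9.20000^(1.5) = 27.90498
g₁ = m₃ / m₂^(3/2) = 10.80000 / 27.90498 ≈ 0.3870

0.3870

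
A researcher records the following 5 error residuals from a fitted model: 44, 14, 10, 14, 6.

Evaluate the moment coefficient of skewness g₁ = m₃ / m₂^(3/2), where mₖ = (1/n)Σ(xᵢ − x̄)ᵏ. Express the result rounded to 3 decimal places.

x̄ = (44 + 14 + 10 + 14 + 6) / 5 = 17.6000
deviations (xᵢ − x̄): 26.4000, -3.6000, -7.6000, -3.6000, -11.6000
Σ(xᵢ − x̄)² = 915.2000 ⇒ m₂ = 915.2000/5 = 183.04000
Σ(xᵢ − x̄)³ = 16306.5600 ⇒ m₃ = 16306.5600/5 = 3261.31200
m₂^(3/2) = 183.04000^(1.5) = 2476.38982
g₁ = m₃ / m₂^(3/2) = 3261.31200 / 2476.38982 ≈ 1.317

1.317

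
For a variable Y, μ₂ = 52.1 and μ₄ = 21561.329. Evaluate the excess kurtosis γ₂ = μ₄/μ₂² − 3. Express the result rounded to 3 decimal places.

μ₂² = 52.1² = 2714.41000
μ₄/μ₂² = 21561.329 / 2714.41000 = 7.94328
γ₂ = 7.94328 − 3 ≈ 4.943

4.943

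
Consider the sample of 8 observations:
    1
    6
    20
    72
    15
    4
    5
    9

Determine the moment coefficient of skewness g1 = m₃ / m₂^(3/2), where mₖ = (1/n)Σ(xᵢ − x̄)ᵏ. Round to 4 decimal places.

x̄ = (1 + 6 + 20 + 72 + 15 + 4 + 5 + 9) / 8 = 16.5000
deviations (xᵢ − x̄): -15.5000, -10.5000, 3.5000, 55.5000, -1.5000, -12.5000, -11.5000, -7.5000
Σ(xᵢ − x̄)² = 3790.0000 ⇒ m₂ = 3790.0000/8 = 473.75000
Σ(xᵢ − x̄)³ = 162216.0000 ⇒ m₃ = 162216.0000/8 = 20277.00000
m₂^(3/2) = 473.75000^(1.5) = 10311.54721
g1 = m₃ / m₂^(3/2) = 20277.00000 / 10311.54721 ≈ 1.9664

1.9664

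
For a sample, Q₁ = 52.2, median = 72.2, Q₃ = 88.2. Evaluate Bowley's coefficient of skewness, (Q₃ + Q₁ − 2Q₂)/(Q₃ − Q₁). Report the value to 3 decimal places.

numerator: Q₃ + Q₁ − 2Q₂ = 88.2 + 52.2 − 2×72.2 = -4.0000
denominator: Q₃ − Q₁ = 88.2 − 52.2 = 36.0000
Bowley skewness = -4.0000 / 36.0000 ≈ -0.111

-0.111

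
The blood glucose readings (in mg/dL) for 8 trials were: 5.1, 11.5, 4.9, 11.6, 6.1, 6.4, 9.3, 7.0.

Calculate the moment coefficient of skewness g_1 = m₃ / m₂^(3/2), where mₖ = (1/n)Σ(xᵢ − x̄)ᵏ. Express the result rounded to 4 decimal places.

0.5070

x̄ = (5.1 + 11.5 + 4.9 + 11.6 + 6.1 + 6.4 + 9.3 + 7.0) / 8 = 7.7375
deviations (xᵢ − x̄): -2.6375, 3.7625, -2.8375, 3.8625, -1.6375, -1.3375, 1.5625, -0.7375
Σ(xᵢ − x̄)² = 51.5388 ⇒ m₂ = 51.5388/8 = 6.44234
Σ(xᵢ − x̄)³ = 66.3245 ⇒ m₃ = 66.3245/8 = 8.29056
m₂^(3/2) = 6.44234^(1.5) = 16.35181
g_1 = m₃ / m₂^(3/2) = 8.29056 / 16.35181 ≈ 0.5070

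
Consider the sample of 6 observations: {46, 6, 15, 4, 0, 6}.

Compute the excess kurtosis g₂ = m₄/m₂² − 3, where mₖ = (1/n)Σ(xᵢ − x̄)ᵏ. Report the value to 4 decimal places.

0.6059

x̄ = 12.8333
Σ(xᵢ − x̄)² = 1440.8333 ⇒ m₂ = 240.13889
Σ(xᵢ − x̄)⁴ = 1247656.4861 ⇒ m₄ = 207942.74769
m₂² = 57666.68596
g₂ = m₄/m₂² − 3 = 3.60594 − 3 ≈ 0.6059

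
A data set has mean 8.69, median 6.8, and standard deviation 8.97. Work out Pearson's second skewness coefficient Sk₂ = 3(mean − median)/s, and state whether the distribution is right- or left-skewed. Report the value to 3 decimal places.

Sk₂ = 3(8.69 − 6.8) / 8.97 = 3 × 1.8900 / 8.97
    = 5.6700 / 8.97 ≈ 0.632
Sk₂ > 0 ⇒ mean > median ⇒ right-skewed (positive skew).

0.632, right-skewed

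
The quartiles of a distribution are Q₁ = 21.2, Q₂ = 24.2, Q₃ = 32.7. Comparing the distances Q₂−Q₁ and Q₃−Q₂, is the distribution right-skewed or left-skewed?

Q₂ − Q₁ = 3.0;  Q₃ − Q₂ = 8.5
Q₃ − Q₂ > Q₂ − Q₁ ⇒ the upper half is more spread out ⇒ right-skewed.

right-skewed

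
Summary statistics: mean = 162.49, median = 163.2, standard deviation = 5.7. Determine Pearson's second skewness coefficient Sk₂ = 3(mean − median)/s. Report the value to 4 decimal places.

Sk₂ = 3(162.49 − 163.2) / 5.7 = 3 × -0.7100 / 5.7
    = -2.1300 / 5.7 ≈ -0.3737

-0.3737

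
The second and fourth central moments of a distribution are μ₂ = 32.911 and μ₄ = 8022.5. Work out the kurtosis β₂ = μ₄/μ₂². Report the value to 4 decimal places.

μ₂² = 32.911² = 1083.13392
μ₄/μ₂² = 8022.5 / 1083.13392 = 7.40675
β₂ ≈ 7.4067

7.4067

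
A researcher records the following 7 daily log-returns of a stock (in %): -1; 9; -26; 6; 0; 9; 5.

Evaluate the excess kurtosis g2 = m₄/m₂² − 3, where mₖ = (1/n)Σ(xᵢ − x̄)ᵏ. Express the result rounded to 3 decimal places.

x̄ = 0.2857
Σ(xᵢ − x̄)² = 899.4286 ⇒ m₂ = 128.48980
Σ(xᵢ − x̄)⁴ = 490492.6764 ⇒ m₄ = 70070.38234
m₂² = 16509.62766
g2 = m₄/m₂² − 3 = 4.24421 − 3 ≈ 1.244

1.244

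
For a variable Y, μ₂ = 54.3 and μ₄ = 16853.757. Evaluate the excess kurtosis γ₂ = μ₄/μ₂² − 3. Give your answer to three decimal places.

μ₂² = 54.3² = 2948.49000
μ₄/μ₂² = 16853.757 / 2948.49000 = 5.71606
γ₂ = 5.71606 − 3 ≈ 2.716

2.716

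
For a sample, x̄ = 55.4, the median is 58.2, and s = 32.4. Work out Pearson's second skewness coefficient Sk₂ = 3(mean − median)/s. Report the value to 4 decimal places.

Sk₂ = 3(55.4 − 58.2) / 32.4 = 3 × -2.8000 / 32.4
    = -8.4000 / 32.4 ≈ -0.2593

-0.2593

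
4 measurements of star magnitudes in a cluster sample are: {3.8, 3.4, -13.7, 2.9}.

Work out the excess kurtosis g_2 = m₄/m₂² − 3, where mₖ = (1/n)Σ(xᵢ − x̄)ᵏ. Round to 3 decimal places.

-0.672

x̄ = -0.9000
Σ(xᵢ − x̄)² = 218.8600 ⇒ m₂ = 54.71500
Σ(xᵢ − x̄)⁴ = 27881.9074 ⇒ m₄ = 6970.47685
m₂² = 2993.73122
g_2 = m₄/m₂² − 3 = 2.32836 − 3 ≈ -0.672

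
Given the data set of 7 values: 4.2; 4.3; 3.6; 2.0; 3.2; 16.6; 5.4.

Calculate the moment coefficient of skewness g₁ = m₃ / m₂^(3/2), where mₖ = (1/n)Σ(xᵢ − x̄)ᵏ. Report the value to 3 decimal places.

x̄ = (4.2 + 4.3 + 3.6 + 2.0 + 3.2 + 16.6 + 5.4) / 7 = 5.6143
deviations (xᵢ − x̄): -1.4143, -1.3143, -2.0143, -3.6143, -2.4143, 10.9857, -0.2143
Σ(xᵢ − x̄)² = 147.4086 ⇒ m₂ = 147.4086/7 = 21.05837
Σ(xᵢ − x̄)³ = 1251.2535 ⇒ m₃ = 1251.2535/7 = 178.75050
m₂^(3/2) = 21.05837^(1.5) = 96.63558
g₁ = m₃ / m₂^(3/2) = 178.75050 / 96.63558 ≈ 1.850

1.850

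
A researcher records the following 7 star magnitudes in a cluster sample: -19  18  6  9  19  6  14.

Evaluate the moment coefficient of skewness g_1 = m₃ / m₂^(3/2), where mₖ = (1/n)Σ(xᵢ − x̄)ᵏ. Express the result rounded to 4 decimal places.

x̄ = (-19 + 18 + 6 + 9 + 19 + 6 + 14) / 7 = 7.5714
deviations (xᵢ − x̄): -26.5714, 10.4286, -1.5714, 1.4286, 11.4286, -1.5714, 6.4286
Σ(xᵢ − x̄)² = 993.7143 ⇒ m₂ = 993.7143/7 = 141.95918
Σ(xᵢ − x̄)³ = -15872.8163 ⇒ m₃ = -15872.8163/7 = -2267.54519
m₂^(3/2) = 141.95918^(1.5) = 1691.39577
g_1 = m₃ / m₂^(3/2) = -2267.54519 / 1691.39577 ≈ -1.3406

-1.3406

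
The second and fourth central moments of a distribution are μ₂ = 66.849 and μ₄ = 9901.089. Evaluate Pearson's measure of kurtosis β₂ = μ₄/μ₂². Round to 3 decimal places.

μ₂² = 66.849² = 4468.78880
μ₄/μ₂² = 9901.089 / 4468.78880 = 2.21561
β₂ ≈ 2.216

2.216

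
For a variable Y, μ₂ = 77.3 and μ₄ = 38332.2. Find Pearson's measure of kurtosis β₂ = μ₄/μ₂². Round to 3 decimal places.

6.415

μ₂² = 77.3² = 5975.29000
μ₄/μ₂² = 38332.2 / 5975.29000 = 6.41512
β₂ ≈ 6.415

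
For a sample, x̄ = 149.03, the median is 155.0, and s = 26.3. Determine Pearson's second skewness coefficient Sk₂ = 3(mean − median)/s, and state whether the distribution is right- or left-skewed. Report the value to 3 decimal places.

-0.681, left-skewed

Sk₂ = 3(149.03 − 155.0) / 26.3 = 3 × -5.9700 / 26.3
    = -17.9100 / 26.3 ≈ -0.681
Sk₂ < 0 ⇒ mean < median ⇒ left-skewed (negative skew).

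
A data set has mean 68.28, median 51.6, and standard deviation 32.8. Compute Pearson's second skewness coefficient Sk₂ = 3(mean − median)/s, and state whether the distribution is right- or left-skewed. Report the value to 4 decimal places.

1.5256, right-skewed

Sk₂ = 3(68.28 − 51.6) / 32.8 = 3 × 16.6800 / 32.8
    = 50.0400 / 32.8 ≈ 1.5256
Sk₂ > 0 ⇒ mean > median ⇒ right-skewed (positive skew).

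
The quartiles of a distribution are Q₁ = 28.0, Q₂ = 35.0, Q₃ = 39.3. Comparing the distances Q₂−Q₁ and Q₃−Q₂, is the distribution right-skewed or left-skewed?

Q₂ − Q₁ = 7.0;  Q₃ − Q₂ = 4.3
Q₂ − Q₁ > Q₃ − Q₂ ⇒ the lower half is more spread out ⇒ left-skewed.

left-skewed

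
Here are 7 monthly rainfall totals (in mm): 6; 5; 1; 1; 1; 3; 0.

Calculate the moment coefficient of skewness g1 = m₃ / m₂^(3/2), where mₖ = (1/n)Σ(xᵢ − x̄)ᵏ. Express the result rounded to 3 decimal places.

0.588

x̄ = (6 + 5 + 1 + 1 + 1 + 3 + 0) / 7 = 2.4286
deviations (xᵢ − x̄): 3.5714, 2.5714, -1.4286, -1.4286, -1.4286, 0.5714, -2.4286
Σ(xᵢ − x̄)² = 31.7143 ⇒ m₂ = 31.7143/7 = 4.53061
Σ(xᵢ − x̄)³ = 39.6735 ⇒ m₃ = 39.6735/7 = 5.66764
m₂^(3/2) = 4.53061^(1.5) = 9.64351
g1 = m₃ / m₂^(3/2) = 5.66764 / 9.64351 ≈ 0.588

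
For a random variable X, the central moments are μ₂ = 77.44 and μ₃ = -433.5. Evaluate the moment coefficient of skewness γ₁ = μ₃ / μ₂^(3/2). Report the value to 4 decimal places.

-0.6361

σ = √μ₂ = √77.44 = 8.80000
σ³ = μ₂^(3/2) = 681.47200
γ₁ = μ₃/σ³ = -433.5 / 681.47200 ≈ -0.6361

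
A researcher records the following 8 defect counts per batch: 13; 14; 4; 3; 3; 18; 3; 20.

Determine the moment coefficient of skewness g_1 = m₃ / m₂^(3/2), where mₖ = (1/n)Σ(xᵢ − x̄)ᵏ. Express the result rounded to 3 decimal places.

0.252

x̄ = (13 + 14 + 4 + 3 + 3 + 18 + 3 + 20) / 8 = 9.7500
deviations (xᵢ − x̄): 3.2500, 4.2500, -5.7500, -6.7500, -6.7500, 8.2500, -6.7500, 10.2500
Σ(xᵢ − x̄)² = 371.5000 ⇒ m₂ = 371.5000/8 = 46.43750
Σ(xᵢ − x̄)³ = 636.7500 ⇒ m₃ = 636.7500/8 = 79.59375
m₂^(3/2) = 46.43750^(1.5) = 316.44865
g_1 = m₃ / m₂^(3/2) = 79.59375 / 316.44865 ≈ 0.252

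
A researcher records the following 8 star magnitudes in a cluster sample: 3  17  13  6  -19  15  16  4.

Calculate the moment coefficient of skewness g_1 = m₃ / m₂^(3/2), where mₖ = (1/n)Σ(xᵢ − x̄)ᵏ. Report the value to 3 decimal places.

x̄ = (3 + 17 + 13 + 6 - 19 + 15 + 16 + 4) / 8 = 6.8750
deviations (xᵢ − x̄): -3.8750, 10.1250, 6.1250, -0.8750, -25.8750, 8.1250, 9.1250, -2.8750
Σ(xᵢ − x̄)² = 982.8750 ⇒ m₂ = 982.8750/8 = 122.85938
Σ(xᵢ − x̄)³ = -14842.4063 ⇒ m₃ = -14842.4063/8 = -1855.30078
m₂^(3/2) = 122.85938^(1.5) = 1361.79725
g_1 = m₃ / m₂^(3/2) = -1855.30078 / 1361.79725 ≈ -1.362

-1.362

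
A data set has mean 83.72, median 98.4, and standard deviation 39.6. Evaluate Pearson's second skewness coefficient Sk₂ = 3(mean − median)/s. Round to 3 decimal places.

Sk₂ = 3(83.72 − 98.4) / 39.6 = 3 × -14.6800 / 39.6
    = -44.0400 / 39.6 ≈ -1.112

-1.112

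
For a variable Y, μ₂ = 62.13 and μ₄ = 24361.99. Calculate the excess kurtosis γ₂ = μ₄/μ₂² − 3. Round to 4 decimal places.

μ₂² = 62.13² = 3860.13690
μ₄/μ₂² = 24361.99 / 3860.13690 = 6.31117
γ₂ = 6.31117 − 3 ≈ 3.3112

3.3112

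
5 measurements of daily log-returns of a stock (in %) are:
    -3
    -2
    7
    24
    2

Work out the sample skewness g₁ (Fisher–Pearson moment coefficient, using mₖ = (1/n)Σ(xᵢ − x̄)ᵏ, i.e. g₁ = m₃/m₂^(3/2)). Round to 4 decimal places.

x̄ = (-3 - 2 + 7 + 24 + 2) / 5 = 5.6000
deviations (xᵢ − x̄): -8.6000, -7.6000, 1.4000, 18.4000, -3.6000
Σ(xᵢ − x̄)² = 485.2000 ⇒ m₂ = 485.2000/5 = 97.04000
Σ(xᵢ − x̄)³ = 5110.5600 ⇒ m₃ = 5110.5600/5 = 1022.11200
m₂^(3/2) = 97.04000^(1.5) = 955.93020
g₁ = m₃ / m₂^(3/2) = 1022.11200 / 955.93020 ≈ 1.0692

1.0692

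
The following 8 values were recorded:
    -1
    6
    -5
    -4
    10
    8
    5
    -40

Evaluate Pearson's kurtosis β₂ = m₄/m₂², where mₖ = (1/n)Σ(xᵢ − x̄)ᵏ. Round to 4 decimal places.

4.8699

x̄ = -2.6250
Σ(xᵢ − x̄)² = 1811.8750 ⇒ m₂ = 226.48438
Σ(xᵢ − x̄)⁴ = 1998409.7441 ⇒ m₄ = 249801.21802
m₂² = 51295.17212
β₂ = m₄/m₂² = 249801.21802 / 51295.17212 ≈ 4.8699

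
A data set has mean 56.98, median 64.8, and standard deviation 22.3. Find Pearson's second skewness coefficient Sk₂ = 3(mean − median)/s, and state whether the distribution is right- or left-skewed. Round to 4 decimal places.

Sk₂ = 3(56.98 − 64.8) / 22.3 = 3 × -7.8200 / 22.3
    = -23.4600 / 22.3 ≈ -1.0520
Sk₂ < 0 ⇒ mean < median ⇒ left-skewed (negative skew).

-1.0520, left-skewed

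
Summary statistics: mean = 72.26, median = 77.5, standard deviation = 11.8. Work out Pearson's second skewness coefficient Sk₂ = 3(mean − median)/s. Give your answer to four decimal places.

Sk₂ = 3(72.26 − 77.5) / 11.8 = 3 × -5.2400 / 11.8
    = -15.7200 / 11.8 ≈ -1.3322

-1.3322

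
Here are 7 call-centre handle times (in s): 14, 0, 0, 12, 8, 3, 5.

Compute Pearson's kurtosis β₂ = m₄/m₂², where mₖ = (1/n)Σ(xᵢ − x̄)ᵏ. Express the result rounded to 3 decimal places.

x̄ = 6.0000
Σ(xᵢ − x̄)² = 186.0000 ⇒ m₂ = 26.57143
Σ(xᵢ − x̄)⁴ = 8082.0000 ⇒ m₄ = 1154.57143
m₂² = 706.04082
β₂ = m₄/m₂² = 1154.57143 / 706.04082 ≈ 1.635

1.635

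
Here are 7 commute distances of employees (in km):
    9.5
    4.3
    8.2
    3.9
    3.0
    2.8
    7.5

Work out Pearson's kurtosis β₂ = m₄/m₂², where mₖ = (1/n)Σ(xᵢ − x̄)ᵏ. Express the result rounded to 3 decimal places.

x̄ = 5.6000
Σ(xᵢ − x̄)² = 44.7600 ⇒ m₂ = 6.39429
Σ(xᵢ − x̄)⁴ = 408.4452 ⇒ m₄ = 58.34931
m₂² = 40.88689
β₂ = m₄/m₂² = 58.34931 / 40.88689 ≈ 1.427

1.427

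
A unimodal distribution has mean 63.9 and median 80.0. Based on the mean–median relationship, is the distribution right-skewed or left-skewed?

left-skewed

mean − median = 63.9 − 80.0 = -16.1
mean < median ⇒ the longer tail is on the left ⇒ left-skewed (negatively skewed).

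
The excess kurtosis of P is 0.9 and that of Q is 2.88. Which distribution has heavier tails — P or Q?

Q

Higher excess kurtosis ⇒ heavier tails relative to the normal distribution.
0.9 vs 2.88: the larger is 2.88, so Q has heavier tails.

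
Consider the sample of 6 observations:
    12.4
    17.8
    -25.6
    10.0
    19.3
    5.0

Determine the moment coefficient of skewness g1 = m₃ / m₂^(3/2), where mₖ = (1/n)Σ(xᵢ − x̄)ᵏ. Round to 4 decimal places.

-1.4097

x̄ = (12.4 + 17.8 - 25.6 + 10.0 + 19.3 + 5.0) / 6 = 6.4833
deviations (xᵢ − x̄): 5.9167, 11.3167, -32.0833, 3.5167, 12.8167, -1.4833
Σ(xᵢ − x̄)² = 1371.2483 ⇒ m₂ = 1371.2483/6 = 228.54139
Σ(xᵢ − x̄)³ = -29222.6706 ⇒ m₃ = -29222.6706/6 = -4870.44509
m₂^(3/2) = 228.54139^(1.5) = 3454.99397
g1 = m₃ / m₂^(3/2) = -4870.44509 / 3454.99397 ≈ -1.4097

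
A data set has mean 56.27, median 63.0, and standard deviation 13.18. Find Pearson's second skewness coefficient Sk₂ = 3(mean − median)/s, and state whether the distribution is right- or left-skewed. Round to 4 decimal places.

Sk₂ = 3(56.27 − 63.0) / 13.18 = 3 × -6.7300 / 13.18
    = -20.1900 / 13.18 ≈ -1.5319
Sk₂ < 0 ⇒ mean < median ⇒ left-skewed (negative skew).

-1.5319, left-skewed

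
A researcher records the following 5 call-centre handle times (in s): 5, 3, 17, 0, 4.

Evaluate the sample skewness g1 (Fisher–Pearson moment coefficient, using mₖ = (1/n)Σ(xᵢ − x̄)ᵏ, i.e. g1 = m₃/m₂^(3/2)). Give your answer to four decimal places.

1.1836

x̄ = (5 + 3 + 17 + 0 + 4) / 5 = 5.8000
deviations (xᵢ − x̄): -0.8000, -2.8000, 11.2000, -5.8000, -1.8000
Σ(xᵢ − x̄)² = 170.8000 ⇒ m₂ = 170.8000/5 = 34.16000
Σ(xᵢ − x̄)³ = 1181.5200 ⇒ m₃ = 1181.5200/5 = 236.30400
m₂^(3/2) = 34.16000^(1.5) = 199.65344
g1 = m₃ / m₂^(3/2) = 236.30400 / 199.65344 ≈ 1.1836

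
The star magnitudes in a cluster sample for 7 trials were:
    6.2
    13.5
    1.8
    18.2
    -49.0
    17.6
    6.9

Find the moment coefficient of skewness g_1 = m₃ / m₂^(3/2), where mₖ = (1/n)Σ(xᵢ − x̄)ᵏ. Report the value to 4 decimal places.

-1.7542

x̄ = (6.2 + 13.5 + 1.8 + 18.2 - 49.0 + 17.6 + 6.9) / 7 = 2.1714
deviations (xᵢ − x̄): 4.0286, 11.3286, -0.3714, 16.0286, -51.1714, 15.4286, 4.7286
Σ(xᵢ − x̄)² = 3280.5343 ⇒ m₂ = 3280.5343/7 = 468.64776
Σ(xᵢ − x̄)³ = -124577.6192 ⇒ m₃ = -124577.6192/7 = -17796.80274
m₂^(3/2) = 468.64776^(1.5) = 10145.41488
g_1 = m₃ / m₂^(3/2) = -17796.80274 / 10145.41488 ≈ -1.7542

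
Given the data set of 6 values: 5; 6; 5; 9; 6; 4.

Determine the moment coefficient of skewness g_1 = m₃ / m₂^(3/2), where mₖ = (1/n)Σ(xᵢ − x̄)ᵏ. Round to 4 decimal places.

x̄ = (5 + 6 + 5 + 9 + 6 + 4) / 6 = 5.8333
deviations (xᵢ − x̄): -0.8333, 0.1667, -0.8333, 3.1667, 0.1667, -1.8333
Σ(xᵢ − x̄)² = 14.8333 ⇒ m₂ = 14.8333/6 = 2.47222
Σ(xᵢ − x̄)³ = 24.4444 ⇒ m₃ = 24.4444/6 = 4.07407
m₂^(3/2) = 2.47222^(1.5) = 3.88715
g_1 = m₃ / m₂^(3/2) = 4.07407 / 3.88715 ≈ 1.0481

1.0481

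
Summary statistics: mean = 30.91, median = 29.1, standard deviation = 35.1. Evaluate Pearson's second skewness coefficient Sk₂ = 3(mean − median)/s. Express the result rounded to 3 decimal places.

0.155

Sk₂ = 3(30.91 − 29.1) / 35.1 = 3 × 1.8100 / 35.1
    = 5.4300 / 35.1 ≈ 0.155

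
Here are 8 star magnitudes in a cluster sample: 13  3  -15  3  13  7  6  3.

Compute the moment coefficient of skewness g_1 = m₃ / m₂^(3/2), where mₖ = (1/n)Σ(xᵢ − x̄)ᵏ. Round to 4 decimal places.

x̄ = (13 + 3 - 15 + 3 + 13 + 7 + 6 + 3) / 8 = 4.1250
deviations (xᵢ − x̄): 8.8750, -1.1250, -19.1250, -1.1250, 8.8750, 2.8750, 1.8750, -1.1250
Σ(xᵢ − x̄)² = 538.8750 ⇒ m₂ = 538.8750/8 = 67.35938
Σ(xᵢ − x̄)³ = -5571.0938 ⇒ m₃ = -5571.0938/8 = -696.38672
m₂^(3/2) = 67.35938^(1.5) = 552.83696
g_1 = m₃ / m₂^(3/2) = -696.38672 / 552.83696 ≈ -1.2597

-1.2597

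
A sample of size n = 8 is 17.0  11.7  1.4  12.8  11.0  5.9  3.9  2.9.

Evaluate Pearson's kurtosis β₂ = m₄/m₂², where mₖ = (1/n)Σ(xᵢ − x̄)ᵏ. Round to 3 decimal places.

1.675

x̄ = 8.3250
Σ(xᵢ − x̄)² = 216.6750 ⇒ m₂ = 27.08438
Σ(xᵢ − x̄)⁴ = 9829.2703 ⇒ m₄ = 1228.65879
m₂² = 733.56337
β₂ = m₄/m₂² = 1228.65879 / 733.56337 ≈ 1.675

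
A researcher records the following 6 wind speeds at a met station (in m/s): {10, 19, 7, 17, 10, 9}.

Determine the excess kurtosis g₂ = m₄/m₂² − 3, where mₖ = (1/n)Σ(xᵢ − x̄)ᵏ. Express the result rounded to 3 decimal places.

-1.322

x̄ = 12.0000
Σ(xᵢ − x̄)² = 116.0000 ⇒ m₂ = 19.33333
Σ(xᵢ − x̄)⁴ = 3764.0000 ⇒ m₄ = 627.33333
m₂² = 373.77778
g₂ = m₄/m₂² − 3 = 1.67836 − 3 ≈ -1.322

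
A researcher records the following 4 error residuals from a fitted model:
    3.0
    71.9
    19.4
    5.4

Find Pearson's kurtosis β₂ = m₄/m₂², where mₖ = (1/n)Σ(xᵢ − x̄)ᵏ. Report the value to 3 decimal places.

2.185

x̄ = 24.9250
Σ(xᵢ − x̄)² = 3099.1075 ⇒ m₂ = 774.77688
Σ(xᵢ − x̄)⁴ = 5246649.6697 ⇒ m₄ = 1311662.41741
m₂² = 600279.20603
β₂ = m₄/m₂² = 1311662.41741 / 600279.20603 ≈ 2.185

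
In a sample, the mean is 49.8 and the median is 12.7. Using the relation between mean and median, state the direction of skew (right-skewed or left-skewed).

right-skewed

mean − median = 49.8 − 12.7 = 37.1
mean > median ⇒ the longer tail is on the right ⇒ right-skewed (positively skewed).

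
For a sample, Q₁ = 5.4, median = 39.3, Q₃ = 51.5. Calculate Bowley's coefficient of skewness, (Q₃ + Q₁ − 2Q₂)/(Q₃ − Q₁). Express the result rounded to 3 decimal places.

numerator: Q₃ + Q₁ − 2Q₂ = 51.5 + 5.4 − 2×39.3 = -21.7000
denominator: Q₃ − Q₁ = 51.5 − 5.4 = 46.1000
Bowley skewness = -21.7000 / 46.1000 ≈ -0.471

-0.471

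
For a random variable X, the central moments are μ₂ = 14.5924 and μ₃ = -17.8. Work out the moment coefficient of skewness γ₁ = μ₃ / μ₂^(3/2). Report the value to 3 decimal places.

σ = √μ₂ = √14.5924 = 3.82000
σ³ = μ₂^(3/2) = 55.74297
γ₁ = μ₃/σ³ = -17.8 / 55.74297 ≈ -0.319

-0.319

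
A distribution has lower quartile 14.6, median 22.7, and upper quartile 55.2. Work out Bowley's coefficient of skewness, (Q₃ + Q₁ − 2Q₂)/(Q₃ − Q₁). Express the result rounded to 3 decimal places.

0.601

numerator: Q₃ + Q₁ − 2Q₂ = 55.2 + 14.6 − 2×22.7 = 24.4000
denominator: Q₃ − Q₁ = 55.2 − 14.6 = 40.6000
Bowley skewness = 24.4000 / 40.6000 ≈ 0.601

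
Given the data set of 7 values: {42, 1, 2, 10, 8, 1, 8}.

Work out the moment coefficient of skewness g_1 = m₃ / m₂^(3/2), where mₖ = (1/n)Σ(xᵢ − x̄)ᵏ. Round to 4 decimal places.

1.7625

x̄ = (42 + 1 + 2 + 10 + 8 + 1 + 8) / 7 = 10.2857
deviations (xᵢ − x̄): 31.7143, -9.2857, -8.2857, -0.2857, -2.2857, -9.2857, -2.2857
Σ(xᵢ − x̄)² = 1257.4286 ⇒ m₂ = 1257.4286/7 = 179.63265
Σ(xᵢ − x̄)³ = 29704.0408 ⇒ m₃ = 29704.0408/7 = 4243.43440
m₂^(3/2) = 179.63265^(1.5) = 2407.56447
g_1 = m₃ / m₂^(3/2) = 4243.43440 / 2407.56447 ≈ 1.7625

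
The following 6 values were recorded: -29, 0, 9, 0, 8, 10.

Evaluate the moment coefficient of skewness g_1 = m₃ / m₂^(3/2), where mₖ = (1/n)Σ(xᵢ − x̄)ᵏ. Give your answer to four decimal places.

x̄ = (-29 + 0 + 9 + 0 + 8 + 10) / 6 = -0.3333
deviations (xᵢ − x̄): -28.6667, 0.3333, 9.3333, 0.3333, 8.3333, 10.3333
Σ(xᵢ − x̄)² = 1085.3333 ⇒ m₂ = 1085.3333/6 = 180.88889
Σ(xᵢ − x̄)³ = -21062.4444 ⇒ m₃ = -21062.4444/6 = -3510.40741
m₂^(3/2) = 180.88889^(1.5) = 2432.86403
g_1 = m₃ / m₂^(3/2) = -3510.40741 / 2432.86403 ≈ -1.4429

-1.4429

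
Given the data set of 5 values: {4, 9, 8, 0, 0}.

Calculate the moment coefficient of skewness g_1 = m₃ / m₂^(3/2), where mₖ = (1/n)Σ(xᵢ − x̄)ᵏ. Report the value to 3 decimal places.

x̄ = (4 + 9 + 8 + 0 + 0) / 5 = 4.2000
deviations (xᵢ − x̄): -0.2000, 4.8000, 3.8000, -4.2000, -4.2000
Σ(xᵢ − x̄)² = 72.8000 ⇒ m₂ = 72.8000/5 = 14.56000
Σ(xᵢ − x̄)³ = 17.2800 ⇒ m₃ = 17.2800/5 = 3.45600
m₂^(3/2) = 14.56000^(1.5) = 55.55742
g_1 = m₃ / m₂^(3/2) = 3.45600 / 55.55742 ≈ 0.062

0.062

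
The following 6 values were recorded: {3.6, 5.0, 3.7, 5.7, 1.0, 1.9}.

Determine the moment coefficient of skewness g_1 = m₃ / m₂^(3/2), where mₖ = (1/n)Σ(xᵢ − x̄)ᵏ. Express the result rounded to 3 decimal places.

-0.188

x̄ = (3.6 + 5.0 + 3.7 + 5.7 + 1.0 + 1.9) / 6 = 3.4833
deviations (xᵢ − x̄): 0.1167, 1.5167, 0.2167, 2.2167, -2.4833, -1.5833
Σ(xᵢ − x̄)² = 15.9483 ⇒ m₂ = 15.9483/6 = 2.65806
Σ(xᵢ − x̄)³ = -4.8916 ⇒ m₃ = -4.8916/6 = -0.81526
m₂^(3/2) = 2.65806^(1.5) = 4.33357
g_1 = m₃ / m₂^(3/2) = -0.81526 / 4.33357 ≈ -0.188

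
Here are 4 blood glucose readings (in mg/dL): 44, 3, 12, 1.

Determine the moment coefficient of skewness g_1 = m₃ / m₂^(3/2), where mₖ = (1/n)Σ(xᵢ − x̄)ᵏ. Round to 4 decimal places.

0.9690

x̄ = (44 + 3 + 12 + 1) / 4 = 15.0000
deviations (xᵢ − x̄): 29.0000, -12.0000, -3.0000, -14.0000
Σ(xᵢ − x̄)² = 1190.0000 ⇒ m₂ = 1190.0000/4 = 297.50000
Σ(xᵢ − x̄)³ = 19890.0000 ⇒ m₃ = 19890.0000/4 = 4972.50000
m₂^(3/2) = 297.50000^(1.5) = 5131.33602
g_1 = m₃ / m₂^(3/2) = 4972.50000 / 5131.33602 ≈ 0.9690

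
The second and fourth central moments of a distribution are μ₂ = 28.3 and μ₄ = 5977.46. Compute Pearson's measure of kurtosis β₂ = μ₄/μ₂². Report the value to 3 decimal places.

μ₂² = 28.3² = 800.89000
μ₄/μ₂² = 5977.46 / 800.89000 = 7.46352
β₂ ≈ 7.464

7.464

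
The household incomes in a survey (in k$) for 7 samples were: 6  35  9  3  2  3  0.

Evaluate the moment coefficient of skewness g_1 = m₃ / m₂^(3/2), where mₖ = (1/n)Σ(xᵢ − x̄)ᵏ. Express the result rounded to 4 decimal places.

x̄ = (6 + 35 + 9 + 3 + 2 + 3 + 0) / 7 = 8.2857
deviations (xᵢ − x̄): -2.2857, 26.7143, 0.7143, -5.2857, -6.2857, -5.2857, -8.2857
Σ(xᵢ − x̄)² = 883.4286 ⇒ m₂ = 883.4286/7 = 126.20408
Σ(xᵢ − x̄)³ = 17940.6122 ⇒ m₃ = 17940.6122/7 = 2562.94461
m₂^(3/2) = 126.20408^(1.5) = 1417.78410
g_1 = m₃ / m₂^(3/2) = 2562.94461 / 1417.78410 ≈ 1.8077

1.8077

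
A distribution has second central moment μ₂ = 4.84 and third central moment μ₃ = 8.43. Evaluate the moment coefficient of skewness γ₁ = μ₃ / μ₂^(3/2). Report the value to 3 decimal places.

σ = √μ₂ = √4.84 = 2.20000
σ³ = μ₂^(3/2) = 10.64800
γ₁ = μ₃/σ³ = 8.43 / 10.64800 ≈ 0.792

0.792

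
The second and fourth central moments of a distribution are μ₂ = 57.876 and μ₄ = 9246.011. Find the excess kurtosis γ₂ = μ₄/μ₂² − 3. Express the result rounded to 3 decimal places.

μ₂² = 57.876² = 3349.63138
μ₄/μ₂² = 9246.011 / 3349.63138 = 2.76031
γ₂ = 2.76031 − 3 ≈ -0.240

-0.240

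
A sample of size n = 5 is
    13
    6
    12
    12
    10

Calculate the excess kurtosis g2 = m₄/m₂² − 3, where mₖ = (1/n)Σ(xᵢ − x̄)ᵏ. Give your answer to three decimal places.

x̄ = 10.6000
Σ(xᵢ − x̄)² = 31.2000 ⇒ m₂ = 6.24000
Σ(xᵢ − x̄)⁴ = 488.7360 ⇒ m₄ = 97.74720
m₂² = 38.93760
g2 = m₄/m₂² − 3 = 2.51036 − 3 ≈ -0.490

-0.490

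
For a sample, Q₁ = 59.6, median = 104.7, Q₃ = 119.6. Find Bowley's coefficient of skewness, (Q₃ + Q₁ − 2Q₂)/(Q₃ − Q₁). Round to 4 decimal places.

numerator: Q₃ + Q₁ − 2Q₂ = 119.6 + 59.6 − 2×104.7 = -30.2000
denominator: Q₃ − Q₁ = 119.6 − 59.6 = 60.0000
Bowley skewness = -30.2000 / 60.0000 ≈ -0.5033

-0.5033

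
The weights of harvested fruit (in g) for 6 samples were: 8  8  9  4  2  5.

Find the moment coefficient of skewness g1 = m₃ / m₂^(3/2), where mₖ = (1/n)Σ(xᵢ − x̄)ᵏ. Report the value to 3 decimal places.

x̄ = (8 + 8 + 9 + 4 + 2 + 5) / 6 = 6.0000
deviations (xᵢ − x̄): 2.0000, 2.0000, 3.0000, -2.0000, -4.0000, -1.0000
Σ(xᵢ − x̄)² = 38.0000 ⇒ m₂ = 38.0000/6 = 6.33333
Σ(xᵢ − x̄)³ = -30.0000 ⇒ m₃ = -30.0000/6 = -5.00000
m₂^(3/2) = 6.33333^(1.5) = 15.93854
g1 = m₃ / m₂^(3/2) = -5.00000 / 15.93854 ≈ -0.314

-0.314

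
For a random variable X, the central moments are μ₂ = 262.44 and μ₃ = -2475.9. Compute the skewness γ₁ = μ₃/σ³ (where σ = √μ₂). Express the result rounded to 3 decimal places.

σ = √μ₂ = √262.44 = 16.20000
σ³ = μ₂^(3/2) = 4251.52800
γ₁ = μ₃/σ³ = -2475.9 / 4251.52800 ≈ -0.582

-0.582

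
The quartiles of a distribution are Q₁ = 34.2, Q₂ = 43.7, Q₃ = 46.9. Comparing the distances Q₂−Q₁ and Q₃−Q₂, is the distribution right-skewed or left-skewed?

Q₂ − Q₁ = 9.5;  Q₃ − Q₂ = 3.2
Q₂ − Q₁ > Q₃ − Q₂ ⇒ the lower half is more spread out ⇒ left-skewed.

left-skewed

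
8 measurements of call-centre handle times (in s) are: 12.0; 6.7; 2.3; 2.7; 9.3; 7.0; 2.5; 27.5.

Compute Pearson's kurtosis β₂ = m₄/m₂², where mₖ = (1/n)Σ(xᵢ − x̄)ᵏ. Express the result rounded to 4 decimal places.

4.3295

x̄ = 8.7500
Σ(xᵢ − x̄)² = 486.9600 ⇒ m₂ = 60.87000
Σ(xᵢ − x̄)⁴ = 128331.2792 ⇒ m₄ = 16041.40989
m₂² = 3705.15690
β₂ = m₄/m₂² = 16041.40989 / 3705.15690 ≈ 4.3295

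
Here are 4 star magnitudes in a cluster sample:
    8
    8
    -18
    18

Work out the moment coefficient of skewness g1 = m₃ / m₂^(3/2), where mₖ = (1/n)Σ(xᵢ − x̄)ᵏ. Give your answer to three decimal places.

-0.819

x̄ = (8 + 8 - 18 + 18) / 4 = 4.0000
deviations (xᵢ − x̄): 4.0000, 4.0000, -22.0000, 14.0000
Σ(xᵢ − x̄)² = 712.0000 ⇒ m₂ = 712.0000/4 = 178.00000
Σ(xᵢ − x̄)³ = -7776.0000 ⇒ m₃ = -7776.0000/4 = -1944.00000
m₂^(3/2) = 178.00000^(1.5) = 2374.81620
g1 = m₃ / m₂^(3/2) = -1944.00000 / 2374.81620 ≈ -0.819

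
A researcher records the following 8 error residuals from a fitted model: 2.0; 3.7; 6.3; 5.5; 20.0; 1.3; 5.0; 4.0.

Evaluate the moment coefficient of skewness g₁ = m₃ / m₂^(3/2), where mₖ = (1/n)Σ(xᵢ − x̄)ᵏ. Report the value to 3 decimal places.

x̄ = (2.0 + 3.7 + 6.3 + 5.5 + 20.0 + 1.3 + 5.0 + 4.0) / 8 = 5.9750
deviations (xᵢ − x̄): -3.9750, -2.2750, 0.3250, -0.4750, 14.0250, -4.6750, -0.9750, -1.9750
Σ(xᵢ − x̄)² = 244.7150 ⇒ m₂ = 244.7150/8 = 30.58938
Σ(xᵢ − x̄)³ = 2573.2658 ⇒ m₃ = 2573.2658/8 = 321.65822
m₂^(3/2) = 30.58938^(1.5) = 169.18268
g₁ = m₃ / m₂^(3/2) = 321.65822 / 169.18268 ≈ 1.901

1.901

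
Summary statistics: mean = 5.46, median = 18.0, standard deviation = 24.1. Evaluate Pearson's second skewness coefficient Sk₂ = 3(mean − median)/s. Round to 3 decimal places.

Sk₂ = 3(5.46 − 18.0) / 24.1 = 3 × -12.5400 / 24.1
    = -37.6200 / 24.1 ≈ -1.561

-1.561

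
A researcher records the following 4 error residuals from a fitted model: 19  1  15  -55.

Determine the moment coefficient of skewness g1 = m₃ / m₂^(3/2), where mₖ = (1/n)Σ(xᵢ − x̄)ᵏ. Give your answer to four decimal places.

-0.9894

x̄ = (19 + 1 + 15 - 55) / 4 = -5.0000
deviations (xᵢ − x̄): 24.0000, 6.0000, 20.0000, -50.0000
Σ(xᵢ − x̄)² = 3512.0000 ⇒ m₂ = 3512.0000/4 = 878.00000
Σ(xᵢ − x̄)³ = -102960.0000 ⇒ m₃ = -102960.0000/4 = -25740.00000
m₂^(3/2) = 878.00000^(1.5) = 26016.07488
g1 = m₃ / m₂^(3/2) = -25740.00000 / 26016.07488 ≈ -0.9894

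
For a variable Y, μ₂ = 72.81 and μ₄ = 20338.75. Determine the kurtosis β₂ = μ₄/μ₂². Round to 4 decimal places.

μ₂² = 72.81² = 5301.29610
μ₄/μ₂² = 20338.75 / 5301.29610 = 3.83656
β₂ ≈ 3.8366

3.8366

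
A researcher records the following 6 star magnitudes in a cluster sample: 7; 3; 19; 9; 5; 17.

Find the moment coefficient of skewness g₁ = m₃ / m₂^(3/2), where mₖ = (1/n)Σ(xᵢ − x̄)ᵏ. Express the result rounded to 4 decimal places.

0.4507

x̄ = (7 + 3 + 19 + 9 + 5 + 17) / 6 = 10.0000
deviations (xᵢ − x̄): -3.0000, -7.0000, 9.0000, -1.0000, -5.0000, 7.0000
Σ(xᵢ − x̄)² = 214.0000 ⇒ m₂ = 214.0000/6 = 35.66667
Σ(xᵢ − x̄)³ = 576.0000 ⇒ m₃ = 576.0000/6 = 96.00000
m₂^(3/2) = 35.66667^(1.5) = 213.00696
g₁ = m₃ / m₂^(3/2) = 96.00000 / 213.00696 ≈ 0.4507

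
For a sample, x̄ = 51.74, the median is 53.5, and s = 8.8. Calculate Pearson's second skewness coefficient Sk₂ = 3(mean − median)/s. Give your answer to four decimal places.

-0.6000

Sk₂ = 3(51.74 − 53.5) / 8.8 = 3 × -1.7600 / 8.8
    = -5.2800 / 8.8 ≈ -0.6000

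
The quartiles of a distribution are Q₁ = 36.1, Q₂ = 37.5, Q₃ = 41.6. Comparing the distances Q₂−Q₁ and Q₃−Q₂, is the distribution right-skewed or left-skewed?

Q₂ − Q₁ = 1.4;  Q₃ − Q₂ = 4.1
Q₃ − Q₂ > Q₂ − Q₁ ⇒ the upper half is more spread out ⇒ right-skewed.

right-skewed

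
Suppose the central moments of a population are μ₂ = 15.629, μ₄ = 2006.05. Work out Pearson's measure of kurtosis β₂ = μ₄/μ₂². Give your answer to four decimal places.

μ₂² = 15.629² = 244.26564
μ₄/μ₂² = 2006.05 / 244.26564 = 8.21258
β₂ ≈ 8.2126

8.2126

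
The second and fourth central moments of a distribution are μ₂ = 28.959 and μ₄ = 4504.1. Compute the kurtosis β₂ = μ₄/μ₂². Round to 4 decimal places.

5.3708

μ₂² = 28.959² = 838.62368
μ₄/μ₂² = 4504.1 / 838.62368 = 5.37082
β₂ ≈ 5.3708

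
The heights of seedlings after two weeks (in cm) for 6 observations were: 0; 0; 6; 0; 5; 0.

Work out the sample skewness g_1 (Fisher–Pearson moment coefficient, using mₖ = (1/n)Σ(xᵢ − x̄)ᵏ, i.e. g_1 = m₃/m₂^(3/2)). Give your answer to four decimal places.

0.7458

x̄ = (0 + 0 + 6 + 0 + 5 + 0) / 6 = 1.8333
deviations (xᵢ − x̄): -1.8333, -1.8333, 4.1667, -1.8333, 3.1667, -1.8333
Σ(xᵢ − x̄)² = 40.8333 ⇒ m₂ = 40.8333/6 = 6.80556
Σ(xᵢ − x̄)³ = 79.4444 ⇒ m₃ = 79.4444/6 = 13.24074
m₂^(3/2) = 6.80556^(1.5) = 17.75397
g_1 = m₃ / m₂^(3/2) = 13.24074 / 17.75397 ≈ 0.7458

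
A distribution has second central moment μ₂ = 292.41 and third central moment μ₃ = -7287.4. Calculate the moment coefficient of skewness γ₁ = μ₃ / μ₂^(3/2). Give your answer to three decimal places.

-1.457

σ = √μ₂ = √292.41 = 17.10000
σ³ = μ₂^(3/2) = 5000.21100
γ₁ = μ₃/σ³ = -7287.4 / 5000.21100 ≈ -1.457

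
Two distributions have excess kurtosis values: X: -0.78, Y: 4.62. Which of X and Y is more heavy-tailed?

Higher excess kurtosis ⇒ heavier tails relative to the normal distribution.
-0.78 vs 4.62: the larger is 4.62, so Y has heavier tails. (Y is leptokurtic — heavier-than-normal tails; the other is platykurtic.)

Y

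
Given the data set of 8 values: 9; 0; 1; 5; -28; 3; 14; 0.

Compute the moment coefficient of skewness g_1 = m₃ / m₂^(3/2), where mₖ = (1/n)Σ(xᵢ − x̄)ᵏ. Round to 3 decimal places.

-1.561

x̄ = (9 + 0 + 1 + 5 - 28 + 3 + 14 + 0) / 8 = 0.5000
deviations (xᵢ − x̄): 8.5000, -0.5000, 0.5000, 4.5000, -28.5000, 2.5000, 13.5000, -0.5000
Σ(xᵢ − x̄)² = 1094.0000 ⇒ m₂ = 1094.0000/8 = 136.75000
Σ(xᵢ − x̄)³ = -19968.0000 ⇒ m₃ = -19968.0000/8 = -2496.00000
m₂^(3/2) = 136.75000^(1.5) = 1599.15663
g_1 = m₃ / m₂^(3/2) = -2496.00000 / 1599.15663 ≈ -1.561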